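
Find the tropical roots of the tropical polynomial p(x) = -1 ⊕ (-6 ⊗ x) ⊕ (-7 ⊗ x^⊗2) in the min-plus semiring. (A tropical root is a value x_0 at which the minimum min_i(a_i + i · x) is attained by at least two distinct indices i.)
Roots: {1, 5}

Each tropical root is a break point of the lower envelope of the lines y = a_i + i · x (there are 3 lines, with slopes 0, 1, ..., 2). Only the lines that attain the minimum somewhere contribute to roots; other lines are dominated. Here the surviving (envelope) indices are i = 2, i = 1, i = 0.
Intersections between consecutive envelope lines give the roots: for adjacent envelope indices i < j the intersection is x = (a_i − a_j) / (j − i). Reading off the sorted break points: {1, 5}.
Verification: at each break x_0, at least two indices attain the minimum of min_i(a_i + i · x_0).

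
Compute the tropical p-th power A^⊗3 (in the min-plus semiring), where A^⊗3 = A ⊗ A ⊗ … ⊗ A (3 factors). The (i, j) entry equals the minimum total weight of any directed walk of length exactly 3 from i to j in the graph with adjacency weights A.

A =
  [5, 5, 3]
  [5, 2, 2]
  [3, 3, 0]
A^⊗3 =
  [6, 6, 3]
  [5, 5, 2]
  [3, 3, 0]

Each entry (A^⊗3)_ij equals the minimum over all length-3 walks i = v_0 → v_1 → … → v_3 = j of Σ_t A[v_t][v_{t+1}]. For example, for (i, j) = (0, 2) we minimise over 9 possible intermediate vertex sequences; the minimum is 3, attained along the walk 0 → 2 → 2 → 2.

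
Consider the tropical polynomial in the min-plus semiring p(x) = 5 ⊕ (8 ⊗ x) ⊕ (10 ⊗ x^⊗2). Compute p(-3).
p(-3) = 4

A tropical monomial a ⊗ x^⊗i evaluates to a + i · x. Evaluating each term at x = -3:
  Term 0 contributes 5 + 0 · -3 = 5
  Term 1 contributes 8 + 1 · -3 = 5
  Term 2 contributes 10 + 2 · -3 = 4
p(-3) = ⊕ of these = min[5, 5, 4] = 4.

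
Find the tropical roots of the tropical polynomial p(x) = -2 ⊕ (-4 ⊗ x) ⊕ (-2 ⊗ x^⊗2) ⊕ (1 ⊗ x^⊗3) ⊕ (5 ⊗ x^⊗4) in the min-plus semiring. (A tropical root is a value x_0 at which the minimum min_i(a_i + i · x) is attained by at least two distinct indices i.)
Roots: {-4, -3, -2, 2}

Each tropical root is a break point of the lower envelope of the lines y = a_i + i · x (there are 5 lines, with slopes 0, 1, ..., 4). Only the lines that attain the minimum somewhere contribute to roots; other lines are dominated. Here the surviving (envelope) indices are i = 4, i = 3, i = 2, i = 1, i = 0.
Intersections between consecutive envelope lines give the roots: for adjacent envelope indices i < j the intersection is x = (a_i − a_j) / (j − i). Reading off the sorted break points: {-4, -3, -2, 2}.
Verification: at each break x_0, at least two indices attain the minimum of min_i(a_i + i · x_0).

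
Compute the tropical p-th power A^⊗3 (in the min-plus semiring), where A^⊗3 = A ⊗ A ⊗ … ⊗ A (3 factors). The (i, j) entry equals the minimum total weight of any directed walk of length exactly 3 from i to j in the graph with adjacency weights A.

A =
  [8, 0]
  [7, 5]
A^⊗3 =
  [12, 7]
  [14, 12]

Each entry (A^⊗3)_ij equals the minimum over all length-3 walks i = v_0 → v_1 → … → v_3 = j of Σ_t A[v_t][v_{t+1}]. For example, for (i, j) = (0, 1) we minimise over 4 possible intermediate vertex sequences; the minimum is 7, attained along the walk 0 → 1 → 0 → 1.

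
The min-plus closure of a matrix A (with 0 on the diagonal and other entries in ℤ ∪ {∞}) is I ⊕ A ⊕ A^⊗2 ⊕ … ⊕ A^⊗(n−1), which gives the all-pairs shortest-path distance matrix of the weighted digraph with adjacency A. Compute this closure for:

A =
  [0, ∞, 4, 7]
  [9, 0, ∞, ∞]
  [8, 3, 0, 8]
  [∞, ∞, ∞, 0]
Closure =
  [0, 7, 4, 7]
  [9, 0, 13, 16]
  [8, 3, 0, 8]
  [∞, ∞, ∞, 0]

This is the Floyd-Warshall all-pairs shortest-path computation. For each intermediate vertex k = 0, 1, …, 3, update dist[i][j] ← min(dist[i][j], dist[i][k] + dist[k][j]). The final matrix gives, for each (i, j), the minimum total weight of any directed path from i to j (possibly empty when i = j).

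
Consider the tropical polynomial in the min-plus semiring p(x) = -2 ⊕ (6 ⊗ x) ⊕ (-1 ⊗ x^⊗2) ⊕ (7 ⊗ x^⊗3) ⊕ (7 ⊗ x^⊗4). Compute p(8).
p(8) = -2

A tropical monomial a ⊗ x^⊗i evaluates to a + i · x. Evaluating each term at x = 8:
  Term 0 contributes -2 + 0 · 8 = -2
  Term 1 contributes 6 + 1 · 8 = 14
  Term 2 contributes -1 + 2 · 8 = 15
  Term 3 contributes 7 + 3 · 8 = 31
  Term 4 contributes 7 + 4 · 8 = 39
p(8) = ⊕ of these = min[-2, 14, 15, 31, 39] = -2.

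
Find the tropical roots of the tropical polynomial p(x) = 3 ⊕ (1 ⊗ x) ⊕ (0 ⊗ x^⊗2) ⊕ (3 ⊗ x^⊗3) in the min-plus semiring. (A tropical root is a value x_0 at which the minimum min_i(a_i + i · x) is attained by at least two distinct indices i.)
Roots: {-3, 1, 2}

Each tropical root is a break point of the lower envelope of the lines y = a_i + i · x (there are 4 lines, with slopes 0, 1, ..., 3). Only the lines that attain the minimum somewhere contribute to roots; other lines are dominated. Here the surviving (envelope) indices are i = 3, i = 2, i = 1, i = 0.
Intersections between consecutive envelope lines give the roots: for adjacent envelope indices i < j the intersection is x = (a_i − a_j) / (j − i). Reading off the sorted break points: {-3, 1, 2}.
Verification: at each break x_0, at least two indices attain the minimum of min_i(a_i + i · x_0).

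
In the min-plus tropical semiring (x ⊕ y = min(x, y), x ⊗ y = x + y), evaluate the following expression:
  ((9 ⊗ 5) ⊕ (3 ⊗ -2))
((9 ⊗ 5) ⊕ (3 ⊗ -2)) = 1

Expand innermost to outermost. Recall ⊕ takes the minimum of its arguments and ⊗ takes their sum. Working out the expression ((9 ⊗ 5) ⊕ (3 ⊗ -2)) gives 1.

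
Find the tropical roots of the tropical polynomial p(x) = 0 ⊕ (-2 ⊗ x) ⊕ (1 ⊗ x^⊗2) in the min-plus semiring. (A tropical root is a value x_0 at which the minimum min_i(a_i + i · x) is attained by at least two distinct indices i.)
Roots: {-3, 2}

Each tropical root is a break point of the lower envelope of the lines y = a_i + i · x (there are 3 lines, with slopes 0, 1, ..., 2). Only the lines that attain the minimum somewhere contribute to roots; other lines are dominated. Here the surviving (envelope) indices are i = 2, i = 1, i = 0.
Intersections between consecutive envelope lines give the roots: for adjacent envelope indices i < j the intersection is x = (a_i − a_j) / (j − i). Reading off the sorted break points: {-3, 2}.
Verification: at each break x_0, at least two indices attain the minimum of min_i(a_i + i · x_0).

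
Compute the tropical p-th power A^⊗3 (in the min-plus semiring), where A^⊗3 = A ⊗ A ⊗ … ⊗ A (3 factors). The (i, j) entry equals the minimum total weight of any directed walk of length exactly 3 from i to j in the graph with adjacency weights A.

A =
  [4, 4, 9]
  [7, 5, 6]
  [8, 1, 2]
A^⊗3 =
  [12, 11, 12]
  [14, 9, 10]
  [10, 5, 6]

Each entry (A^⊗3)_ij equals the minimum over all length-3 walks i = v_0 → v_1 → … → v_3 = j of Σ_t A[v_t][v_{t+1}]. For example, for (i, j) = (0, 2) we minimise over 9 possible intermediate vertex sequences; the minimum is 12, attained along the walk 0 → 1 → 2 → 2.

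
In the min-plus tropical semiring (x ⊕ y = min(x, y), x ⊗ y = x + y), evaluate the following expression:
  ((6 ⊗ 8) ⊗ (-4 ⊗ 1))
((6 ⊗ 8) ⊗ (-4 ⊗ 1)) = 11

Expand innermost to outermost. Recall ⊕ takes the minimum of its arguments and ⊗ takes their sum. Working out the expression ((6 ⊗ 8) ⊗ (-4 ⊗ 1)) gives 11.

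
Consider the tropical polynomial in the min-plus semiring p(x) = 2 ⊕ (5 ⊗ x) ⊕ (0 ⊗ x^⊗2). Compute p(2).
p(2) = 2

A tropical monomial a ⊗ x^⊗i evaluates to a + i · x. Evaluating each term at x = 2:
  Term 0 contributes 2 + 0 · 2 = 2
  Term 1 contributes 5 + 1 · 2 = 7
  Term 2 contributes 0 + 2 · 2 = 4
p(2) = ⊕ of these = min[2, 7, 4] = 2.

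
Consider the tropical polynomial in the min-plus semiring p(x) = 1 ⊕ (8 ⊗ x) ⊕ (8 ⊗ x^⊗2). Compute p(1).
p(1) = 1

A tropical monomial a ⊗ x^⊗i evaluates to a + i · x. Evaluating each term at x = 1:
  Term 0 contributes 1 + 0 · 1 = 1
  Term 1 contributes 8 + 1 · 1 = 9
  Term 2 contributes 8 + 2 · 1 = 10
p(1) = ⊕ of these = min[1, 9, 10] = 1.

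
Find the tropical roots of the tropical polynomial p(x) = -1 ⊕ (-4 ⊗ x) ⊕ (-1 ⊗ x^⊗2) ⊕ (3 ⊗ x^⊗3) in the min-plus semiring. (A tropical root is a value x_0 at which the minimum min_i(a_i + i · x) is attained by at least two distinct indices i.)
Roots: {-4, -3, 3}

Each tropical root is a break point of the lower envelope of the lines y = a_i + i · x (there are 4 lines, with slopes 0, 1, ..., 3). Only the lines that attain the minimum somewhere contribute to roots; other lines are dominated. Here the surviving (envelope) indices are i = 3, i = 2, i = 1, i = 0.
Intersections between consecutive envelope lines give the roots: for adjacent envelope indices i < j the intersection is x = (a_i − a_j) / (j − i). Reading off the sorted break points: {-4, -3, 3}.
Verification: at each break x_0, at least two indices attain the minimum of min_i(a_i + i · x_0).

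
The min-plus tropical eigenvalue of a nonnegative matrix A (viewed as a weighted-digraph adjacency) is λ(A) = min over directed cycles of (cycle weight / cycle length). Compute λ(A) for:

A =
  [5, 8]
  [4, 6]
λ(A) = 5

Enumerate directed cycles and compute their means (weight / length). Sample:
  cycle 0 → 0: weight = 5, length = 1, mean = 5/1 ≈ 5.000
  cycle 1 → 1: weight = 6, length = 1, mean = 6/1 ≈ 6.000
  cycle 0 → 1 → 0: weight = 12, length = 2, mean = 12/2 ≈ 6.000
  cycle 1 → 0 → 1: weight = 12, length = 2, mean = 12/2 ≈ 6.000
Minimum mean = 5.000, attained e.g. along the cycle 0 → 0 with weight 5 and length 1. So λ(A) = 5/1 = 5.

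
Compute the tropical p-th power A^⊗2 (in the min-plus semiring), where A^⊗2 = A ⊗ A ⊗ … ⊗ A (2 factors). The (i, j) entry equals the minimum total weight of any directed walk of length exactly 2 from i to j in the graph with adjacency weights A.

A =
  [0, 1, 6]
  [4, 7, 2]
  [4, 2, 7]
A^⊗2 =
  [0, 1, 3]
  [4, 4, 9]
  [4, 5, 4]

Each entry (A^⊗2)_ij equals the minimum over all length-2 walks i = v_0 → v_1 → … → v_2 = j of Σ_t A[v_t][v_{t+1}]. For example, for (i, j) = (0, 2) we minimise over 3 possible intermediate vertex sequences; the minimum is 3, attained along the walk 0 → 1 → 2.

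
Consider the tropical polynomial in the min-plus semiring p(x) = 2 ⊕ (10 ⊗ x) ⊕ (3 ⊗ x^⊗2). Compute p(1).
p(1) = 2

A tropical monomial a ⊗ x^⊗i evaluates to a + i · x. Evaluating each term at x = 1:
  Term 0 contributes 2 + 0 · 1 = 2
  Term 1 contributes 10 + 1 · 1 = 11
  Term 2 contributes 3 + 2 · 1 = 5
p(1) = ⊕ of these = min[2, 11, 5] = 2.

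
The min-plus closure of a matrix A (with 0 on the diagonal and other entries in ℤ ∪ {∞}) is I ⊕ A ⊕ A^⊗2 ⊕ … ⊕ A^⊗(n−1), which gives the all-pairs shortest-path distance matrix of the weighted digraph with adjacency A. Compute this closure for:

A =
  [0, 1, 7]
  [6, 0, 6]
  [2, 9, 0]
Closure =
  [0, 1, 7]
  [6, 0, 6]
  [2, 3, 0]

This is the Floyd-Warshall all-pairs shortest-path computation. For each intermediate vertex k = 0, 1, …, 2, update dist[i][j] ← min(dist[i][j], dist[i][k] + dist[k][j]). The final matrix gives, for each (i, j), the minimum total weight of any directed path from i to j (possibly empty when i = j).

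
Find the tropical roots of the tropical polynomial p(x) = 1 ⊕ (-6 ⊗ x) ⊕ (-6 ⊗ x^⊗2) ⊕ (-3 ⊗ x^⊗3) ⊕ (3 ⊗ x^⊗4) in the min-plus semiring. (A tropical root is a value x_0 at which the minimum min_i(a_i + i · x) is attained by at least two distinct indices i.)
Roots: {-6, -3, 0, 7}

Each tropical root is a break point of the lower envelope of the lines y = a_i + i · x (there are 5 lines, with slopes 0, 1, ..., 4). Only the lines that attain the minimum somewhere contribute to roots; other lines are dominated. Here the surviving (envelope) indices are i = 4, i = 3, i = 2, i = 1, i = 0.
Intersections between consecutive envelope lines give the roots: for adjacent envelope indices i < j the intersection is x = (a_i − a_j) / (j − i). Reading off the sorted break points: {-6, -3, 0, 7}.
Verification: at each break x_0, at least two indices attain the minimum of min_i(a_i + i · x_0).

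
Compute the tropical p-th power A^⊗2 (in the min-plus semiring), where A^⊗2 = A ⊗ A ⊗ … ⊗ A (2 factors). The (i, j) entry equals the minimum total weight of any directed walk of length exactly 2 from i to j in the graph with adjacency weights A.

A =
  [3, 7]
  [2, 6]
A^⊗2 =
  [6, 10]
  [5, 9]

Each entry (A^⊗2)_ij equals the minimum over all length-2 walks i = v_0 → v_1 → … → v_2 = j of Σ_t A[v_t][v_{t+1}]. For example, for (i, j) = (0, 1) we minimise over 2 possible intermediate vertex sequences; the minimum is 10, attained along the walk 0 → 0 → 1.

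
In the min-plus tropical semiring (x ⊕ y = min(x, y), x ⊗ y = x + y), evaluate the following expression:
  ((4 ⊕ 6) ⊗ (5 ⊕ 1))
((4 ⊕ 6) ⊗ (5 ⊕ 1)) = 5

Expand innermost to outermost. Recall ⊕ takes the minimum of its arguments and ⊗ takes their sum. Working out the expression ((4 ⊕ 6) ⊗ (5 ⊕ 1)) gives 5.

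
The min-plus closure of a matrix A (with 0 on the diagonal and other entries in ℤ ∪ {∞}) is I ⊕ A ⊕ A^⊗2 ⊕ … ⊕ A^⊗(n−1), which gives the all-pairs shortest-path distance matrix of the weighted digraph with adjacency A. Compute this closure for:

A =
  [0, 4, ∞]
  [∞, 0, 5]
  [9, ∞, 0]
Closure =
  [0, 4, 9]
  [14, 0, 5]
  [9, 13, 0]

This is the Floyd-Warshall all-pairs shortest-path computation. For each intermediate vertex k = 0, 1, …, 2, update dist[i][j] ← min(dist[i][j], dist[i][k] + dist[k][j]). The final matrix gives, for each (i, j), the minimum total weight of any directed path from i to j (possibly empty when i = j).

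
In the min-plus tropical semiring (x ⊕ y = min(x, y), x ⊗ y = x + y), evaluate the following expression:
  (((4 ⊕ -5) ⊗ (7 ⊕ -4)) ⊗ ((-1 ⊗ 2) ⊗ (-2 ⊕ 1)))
(((4 ⊕ -5) ⊗ (7 ⊕ -4)) ⊗ ((-1 ⊗ 2) ⊗ (-2 ⊕ 1))) = -10

Expand innermost to outermost. Recall ⊕ takes the minimum of its arguments and ⊗ takes their sum. Working out the expression (((4 ⊕ -5) ⊗ (7 ⊕ -4)) ⊗ ((-1 ⊗ 2) ⊗ (-2 ⊕ 1))) gives -10.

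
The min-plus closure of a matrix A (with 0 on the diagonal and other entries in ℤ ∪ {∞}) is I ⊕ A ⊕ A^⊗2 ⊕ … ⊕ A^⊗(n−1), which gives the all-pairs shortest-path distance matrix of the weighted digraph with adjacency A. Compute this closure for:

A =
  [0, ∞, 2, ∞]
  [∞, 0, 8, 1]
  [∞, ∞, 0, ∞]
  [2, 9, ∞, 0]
Closure =
  [0, ∞, 2, ∞]
  [3, 0, 5, 1]
  [∞, ∞, 0, ∞]
  [2, 9, 4, 0]

This is the Floyd-Warshall all-pairs shortest-path computation. For each intermediate vertex k = 0, 1, …, 3, update dist[i][j] ← min(dist[i][j], dist[i][k] + dist[k][j]). The final matrix gives, for each (i, j), the minimum total weight of any directed path from i to j (possibly empty when i = j).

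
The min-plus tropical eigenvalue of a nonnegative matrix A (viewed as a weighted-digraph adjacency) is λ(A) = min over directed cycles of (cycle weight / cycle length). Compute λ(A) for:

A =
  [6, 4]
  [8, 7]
λ(A) = 6

Enumerate directed cycles and compute their means (weight / length). Sample:
  cycle 0 → 0: weight = 6, length = 1, mean = 6/1 ≈ 6.000
  cycle 1 → 1: weight = 7, length = 1, mean = 7/1 ≈ 7.000
  cycle 0 → 1 → 0: weight = 12, length = 2, mean = 12/2 ≈ 6.000
  cycle 1 → 0 → 1: weight = 12, length = 2, mean = 12/2 ≈ 6.000
Minimum mean = 6.000, attained e.g. along the cycle 0 → 0 with weight 6 and length 1. So λ(A) = 6/1 = 6.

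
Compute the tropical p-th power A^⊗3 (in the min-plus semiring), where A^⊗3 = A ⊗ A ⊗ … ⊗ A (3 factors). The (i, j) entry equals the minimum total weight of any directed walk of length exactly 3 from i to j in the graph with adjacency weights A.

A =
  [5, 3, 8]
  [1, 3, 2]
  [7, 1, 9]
A^⊗3 =
  [7, 6, 8]
  [4, 6, 5]
  [5, 4, 6]

Each entry (A^⊗3)_ij equals the minimum over all length-3 walks i = v_0 → v_1 → … → v_3 = j of Σ_t A[v_t][v_{t+1}]. For example, for (i, j) = (0, 2) we minimise over 9 possible intermediate vertex sequences; the minimum is 8, attained along the walk 0 → 1 → 1 → 2.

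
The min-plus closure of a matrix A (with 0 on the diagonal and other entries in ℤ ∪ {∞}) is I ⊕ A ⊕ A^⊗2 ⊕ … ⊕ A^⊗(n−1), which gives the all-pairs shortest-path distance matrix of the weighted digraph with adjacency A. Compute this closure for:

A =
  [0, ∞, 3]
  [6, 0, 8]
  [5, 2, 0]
Closure =
  [0, 5, 3]
  [6, 0, 8]
  [5, 2, 0]

This is the Floyd-Warshall all-pairs shortest-path computation. For each intermediate vertex k = 0, 1, …, 2, update dist[i][j] ← min(dist[i][j], dist[i][k] + dist[k][j]). The final matrix gives, for each (i, j), the minimum total weight of any directed path from i to j (possibly empty when i = j).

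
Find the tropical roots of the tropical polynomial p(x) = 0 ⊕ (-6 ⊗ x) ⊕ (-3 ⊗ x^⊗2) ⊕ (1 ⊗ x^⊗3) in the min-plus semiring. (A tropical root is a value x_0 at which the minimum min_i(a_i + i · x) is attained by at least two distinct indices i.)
Roots: {-4, -3, 6}

Each tropical root is a break point of the lower envelope of the lines y = a_i + i · x (there are 4 lines, with slopes 0, 1, ..., 3). Only the lines that attain the minimum somewhere contribute to roots; other lines are dominated. Here the surviving (envelope) indices are i = 3, i = 2, i = 1, i = 0.
Intersections between consecutive envelope lines give the roots: for adjacent envelope indices i < j the intersection is x = (a_i − a_j) / (j − i). Reading off the sorted break points: {-4, -3, 6}.
Verification: at each break x_0, at least two indices attain the minimum of min_i(a_i + i · x_0).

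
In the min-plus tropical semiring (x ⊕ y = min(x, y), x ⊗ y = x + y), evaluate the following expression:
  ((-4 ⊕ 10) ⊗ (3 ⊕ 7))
((-4 ⊕ 10) ⊗ (3 ⊕ 7)) = -1

Expand innermost to outermost. Recall ⊕ takes the minimum of its arguments and ⊗ takes their sum. Working out the expression ((-4 ⊕ 10) ⊗ (3 ⊕ 7)) gives -1.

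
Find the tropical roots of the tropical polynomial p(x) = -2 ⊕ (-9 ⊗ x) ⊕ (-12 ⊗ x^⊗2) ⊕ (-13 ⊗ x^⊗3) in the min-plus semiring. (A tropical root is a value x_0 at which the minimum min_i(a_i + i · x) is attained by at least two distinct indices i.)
Roots: {1, 3, 7}

Each tropical root is a break point of the lower envelope of the lines y = a_i + i · x (there are 4 lines, with slopes 0, 1, ..., 3). Only the lines that attain the minimum somewhere contribute to roots; other lines are dominated. Here the surviving (envelope) indices are i = 3, i = 2, i = 1, i = 0.
Intersections between consecutive envelope lines give the roots: for adjacent envelope indices i < j the intersection is x = (a_i − a_j) / (j − i). Reading off the sorted break points: {1, 3, 7}.
Verification: at each break x_0, at least two indices attain the minimum of min_i(a_i + i · x_0).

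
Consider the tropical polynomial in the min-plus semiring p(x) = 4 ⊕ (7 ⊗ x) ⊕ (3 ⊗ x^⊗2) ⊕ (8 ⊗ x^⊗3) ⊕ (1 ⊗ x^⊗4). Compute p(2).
p(2) = 4

A tropical monomial a ⊗ x^⊗i evaluates to a + i · x. Evaluating each term at x = 2:
  Term 0 contributes 4 + 0 · 2 = 4
  Term 1 contributes 7 + 1 · 2 = 9
  Term 2 contributes 3 + 2 · 2 = 7
  Term 3 contributes 8 + 3 · 2 = 14
  Term 4 contributes 1 + 4 · 2 = 9
p(2) = ⊕ of these = min[4, 9, 7, 14, 9] = 4.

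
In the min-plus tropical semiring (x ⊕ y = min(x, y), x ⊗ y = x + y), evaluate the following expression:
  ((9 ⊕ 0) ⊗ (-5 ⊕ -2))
((9 ⊕ 0) ⊗ (-5 ⊕ -2)) = -5

Expand innermost to outermost. Recall ⊕ takes the minimum of its arguments and ⊗ takes their sum. Working out the expression ((9 ⊕ 0) ⊗ (-5 ⊕ -2)) gives -5.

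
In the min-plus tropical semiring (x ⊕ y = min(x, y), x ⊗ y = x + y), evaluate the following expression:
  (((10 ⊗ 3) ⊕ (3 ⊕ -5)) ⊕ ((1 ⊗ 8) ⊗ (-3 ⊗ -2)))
(((10 ⊗ 3) ⊕ (3 ⊕ -5)) ⊕ ((1 ⊗ 8) ⊗ (-3 ⊗ -2))) = -5

Expand innermost to outermost. Recall ⊕ takes the minimum of its arguments and ⊗ takes their sum. Working out the expression (((10 ⊗ 3) ⊕ (3 ⊕ -5)) ⊕ ((1 ⊗ 8) ⊗ (-3 ⊗ -2))) gives -5.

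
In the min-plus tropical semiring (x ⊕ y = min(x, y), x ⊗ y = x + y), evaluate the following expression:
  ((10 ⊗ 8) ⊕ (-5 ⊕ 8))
((10 ⊗ 8) ⊕ (-5 ⊕ 8)) = -5

Expand innermost to outermost. Recall ⊕ takes the minimum of its arguments and ⊗ takes their sum. Working out the expression ((10 ⊗ 8) ⊕ (-5 ⊕ 8)) gives -5.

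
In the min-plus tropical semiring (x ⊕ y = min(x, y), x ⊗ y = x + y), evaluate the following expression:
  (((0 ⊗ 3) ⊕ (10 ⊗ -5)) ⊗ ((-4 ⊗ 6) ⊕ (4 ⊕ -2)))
(((0 ⊗ 3) ⊕ (10 ⊗ -5)) ⊗ ((-4 ⊗ 6) ⊕ (4 ⊕ -2))) = 1

Expand innermost to outermost. Recall ⊕ takes the minimum of its arguments and ⊗ takes their sum. Working out the expression (((0 ⊗ 3) ⊕ (10 ⊗ -5)) ⊗ ((-4 ⊗ 6) ⊕ (4 ⊕ -2))) gives 1.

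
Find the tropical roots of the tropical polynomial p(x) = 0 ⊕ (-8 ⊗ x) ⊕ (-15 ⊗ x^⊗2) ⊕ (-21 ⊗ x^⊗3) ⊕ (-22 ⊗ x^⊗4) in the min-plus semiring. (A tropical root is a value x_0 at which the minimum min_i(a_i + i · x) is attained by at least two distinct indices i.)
Roots: {1, 6, 7, 8}

Each tropical root is a break point of the lower envelope of the lines y = a_i + i · x (there are 5 lines, with slopes 0, 1, ..., 4). Only the lines that attain the minimum somewhere contribute to roots; other lines are dominated. Here the surviving (envelope) indices are i = 4, i = 3, i = 2, i = 1, i = 0.
Intersections between consecutive envelope lines give the roots: for adjacent envelope indices i < j the intersection is x = (a_i − a_j) / (j − i). Reading off the sorted break points: {1, 6, 7, 8}.
Verification: at each break x_0, at least two indices attain the minimum of min_i(a_i + i · x_0).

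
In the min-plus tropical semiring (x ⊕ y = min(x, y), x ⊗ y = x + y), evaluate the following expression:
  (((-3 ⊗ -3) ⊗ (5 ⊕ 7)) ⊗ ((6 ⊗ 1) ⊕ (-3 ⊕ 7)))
(((-3 ⊗ -3) ⊗ (5 ⊕ 7)) ⊗ ((6 ⊗ 1) ⊕ (-3 ⊕ 7))) = -4

Expand innermost to outermost. Recall ⊕ takes the minimum of its arguments and ⊗ takes their sum. Working out the expression (((-3 ⊗ -3) ⊗ (5 ⊕ 7)) ⊗ ((6 ⊗ 1) ⊕ (-3 ⊕ 7))) gives -4.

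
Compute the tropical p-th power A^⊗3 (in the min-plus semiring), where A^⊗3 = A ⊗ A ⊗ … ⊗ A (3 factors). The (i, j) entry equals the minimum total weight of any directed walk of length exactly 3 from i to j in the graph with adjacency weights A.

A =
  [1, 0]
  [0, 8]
A^⊗3 =
  [1, 0]
  [0, 1]

Each entry (A^⊗3)_ij equals the minimum over all length-3 walks i = v_0 → v_1 → … → v_3 = j of Σ_t A[v_t][v_{t+1}]. For example, for (i, j) = (0, 1) we minimise over 4 possible intermediate vertex sequences; the minimum is 0, attained along the walk 0 → 1 → 0 → 1.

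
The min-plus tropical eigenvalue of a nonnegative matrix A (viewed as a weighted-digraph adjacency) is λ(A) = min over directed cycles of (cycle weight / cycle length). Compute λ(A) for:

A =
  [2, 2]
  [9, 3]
λ(A) = 2

Enumerate directed cycles and compute their means (weight / length). Sample:
  cycle 0 → 0: weight = 2, length = 1, mean = 2/1 ≈ 2.000
  cycle 1 → 1: weight = 3, length = 1, mean = 3/1 ≈ 3.000
  cycle 0 → 1 → 0: weight = 11, length = 2, mean = 11/2 ≈ 5.500
  cycle 1 → 0 → 1: weight = 11, length = 2, mean = 11/2 ≈ 5.500
Minimum mean = 2.000, attained e.g. along the cycle 0 → 0 with weight 2 and length 1. So λ(A) = 2/1 = 2.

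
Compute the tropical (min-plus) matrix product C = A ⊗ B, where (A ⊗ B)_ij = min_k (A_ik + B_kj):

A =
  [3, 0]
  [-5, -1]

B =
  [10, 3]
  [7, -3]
A ⊗ B =
  [7, -3]
  [5, -4]

Apply the min-plus product entry-by-entry:
  C[0][0] = min over k of (A[0][0] + B[0][0] = 3 + 10 = 13, A[0][1] + B[1][0] = 0 + 7 = 7) = 7 (attained at k = 1)
  C[0][1] = min over k of (A[0][0] + B[0][1] = 3 + 3 = 6, A[0][1] + B[1][1] = 0 + -3 = -3) = -3 (attained at k = 1)
  C[1][0] = min over k of (A[1][0] + B[0][0] = -5 + 10 = 5, A[1][1] + B[1][0] = -1 + 7 = 6) = 5 (attained at k = 0)
  C[1][1] = min over k of (A[1][0] + B[0][1] = -5 + 3 = -2, A[1][1] + B[1][1] = -1 + -3 = -4) = -4 (attained at k = 1)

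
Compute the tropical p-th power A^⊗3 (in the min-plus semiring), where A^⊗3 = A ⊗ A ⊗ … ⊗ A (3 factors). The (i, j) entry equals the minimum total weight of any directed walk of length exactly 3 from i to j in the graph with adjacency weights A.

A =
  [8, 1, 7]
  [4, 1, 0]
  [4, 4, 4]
A^⊗3 =
  [5, 3, 2]
  [5, 3, 2]
  [8, 6, 5]

Each entry (A^⊗3)_ij equals the minimum over all length-3 walks i = v_0 → v_1 → … → v_3 = j of Σ_t A[v_t][v_{t+1}]. For example, for (i, j) = (0, 2) we minimise over 9 possible intermediate vertex sequences; the minimum is 2, attained along the walk 0 → 1 → 1 → 2.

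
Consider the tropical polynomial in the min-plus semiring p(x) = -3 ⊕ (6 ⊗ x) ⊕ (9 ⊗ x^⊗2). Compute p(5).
p(5) = -3

A tropical monomial a ⊗ x^⊗i evaluates to a + i · x. Evaluating each term at x = 5:
  Term 0 contributes -3 + 0 · 5 = -3
  Term 1 contributes 6 + 1 · 5 = 11
  Term 2 contributes 9 + 2 · 5 = 19
p(5) = ⊕ of these = min[-3, 11, 19] = -3.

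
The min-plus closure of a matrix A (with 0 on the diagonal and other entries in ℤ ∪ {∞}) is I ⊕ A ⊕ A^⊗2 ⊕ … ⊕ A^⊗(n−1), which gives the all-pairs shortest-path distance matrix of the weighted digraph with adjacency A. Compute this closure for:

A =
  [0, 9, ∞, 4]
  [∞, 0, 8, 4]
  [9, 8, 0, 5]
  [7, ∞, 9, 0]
Closure =
  [0, 9, 13, 4]
  [11, 0, 8, 4]
  [9, 8, 0, 5]
  [7, 16, 9, 0]

This is the Floyd-Warshall all-pairs shortest-path computation. For each intermediate vertex k = 0, 1, …, 3, update dist[i][j] ← min(dist[i][j], dist[i][k] + dist[k][j]). The final matrix gives, for each (i, j), the minimum total weight of any directed path from i to j (possibly empty when i = j).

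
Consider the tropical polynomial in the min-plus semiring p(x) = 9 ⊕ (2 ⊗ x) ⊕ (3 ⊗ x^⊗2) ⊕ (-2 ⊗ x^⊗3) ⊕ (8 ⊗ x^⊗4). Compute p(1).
p(1) = 1

A tropical monomial a ⊗ x^⊗i evaluates to a + i · x. Evaluating each term at x = 1:
  Term 0 contributes 9 + 0 · 1 = 9
  Term 1 contributes 2 + 1 · 1 = 3
  Term 2 contributes 3 + 2 · 1 = 5
  Term 3 contributes -2 + 3 · 1 = 1
  Term 4 contributes 8 + 4 · 1 = 12
p(1) = ⊕ of these = min[9, 3, 5, 1, 12] = 1.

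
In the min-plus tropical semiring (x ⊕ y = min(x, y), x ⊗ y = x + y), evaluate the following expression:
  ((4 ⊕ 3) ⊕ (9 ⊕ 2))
((4 ⊕ 3) ⊕ (9 ⊕ 2)) = 2

Expand innermost to outermost. Recall ⊕ takes the minimum of its arguments and ⊗ takes their sum. Working out the expression ((4 ⊕ 3) ⊕ (9 ⊕ 2)) gives 2.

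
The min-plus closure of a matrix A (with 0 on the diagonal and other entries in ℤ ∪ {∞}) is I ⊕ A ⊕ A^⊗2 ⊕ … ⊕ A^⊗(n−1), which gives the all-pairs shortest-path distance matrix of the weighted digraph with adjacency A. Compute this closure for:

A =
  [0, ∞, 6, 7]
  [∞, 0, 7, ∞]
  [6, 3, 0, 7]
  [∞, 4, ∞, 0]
Closure =
  [0, 9, 6, 7]
  [13, 0, 7, 14]
  [6, 3, 0, 7]
  [17, 4, 11, 0]

This is the Floyd-Warshall all-pairs shortest-path computation. For each intermediate vertex k = 0, 1, …, 3, update dist[i][j] ← min(dist[i][j], dist[i][k] + dist[k][j]). The final matrix gives, for each (i, j), the minimum total weight of any directed path from i to j (possibly empty when i = j).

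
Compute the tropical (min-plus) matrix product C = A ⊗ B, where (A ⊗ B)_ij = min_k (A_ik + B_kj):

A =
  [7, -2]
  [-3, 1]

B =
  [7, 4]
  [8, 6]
A ⊗ B =
  [6, 4]
  [4, 1]

Apply the min-plus product entry-by-entry:
  C[0][0] = min over k of (A[0][0] + B[0][0] = 7 + 7 = 14, A[0][1] + B[1][0] = -2 + 8 = 6) = 6 (attained at k = 1)
  C[0][1] = min over k of (A[0][0] + B[0][1] = 7 + 4 = 11, A[0][1] + B[1][1] = -2 + 6 = 4) = 4 (attained at k = 1)
  C[1][0] = min over k of (A[1][0] + B[0][0] = -3 + 7 = 4, A[1][1] + B[1][0] = 1 + 8 = 9) = 4 (attained at k = 0)
  C[1][1] = min over k of (A[1][0] + B[0][1] = -3 + 4 = 1, A[1][1] + B[1][1] = 1 + 6 = 7) = 1 (attained at k = 0)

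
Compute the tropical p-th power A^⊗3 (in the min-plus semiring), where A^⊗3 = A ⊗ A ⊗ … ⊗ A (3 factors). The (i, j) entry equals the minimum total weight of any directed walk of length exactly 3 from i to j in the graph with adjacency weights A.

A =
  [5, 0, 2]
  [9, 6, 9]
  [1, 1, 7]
A^⊗3 =
  [8, 3, 5]
  [12, 10, 12]
  [4, 4, 8]

Each entry (A^⊗3)_ij equals the minimum over all length-3 walks i = v_0 → v_1 → … → v_3 = j of Σ_t A[v_t][v_{t+1}]. For example, for (i, j) = (0, 2) we minimise over 9 possible intermediate vertex sequences; the minimum is 5, attained along the walk 0 → 2 → 0 → 2.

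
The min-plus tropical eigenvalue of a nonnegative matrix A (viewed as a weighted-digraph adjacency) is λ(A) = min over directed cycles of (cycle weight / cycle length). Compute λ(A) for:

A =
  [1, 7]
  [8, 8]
λ(A) = 1

Enumerate directed cycles and compute their means (weight / length). Sample:
  cycle 0 → 0: weight = 1, length = 1, mean = 1/1 ≈ 1.000
  cycle 1 → 1: weight = 8, length = 1, mean = 8/1 ≈ 8.000
  cycle 0 → 1 → 0: weight = 15, length = 2, mean = 15/2 ≈ 7.500
  cycle 1 → 0 → 1: weight = 15, length = 2, mean = 15/2 ≈ 7.500
Minimum mean = 1.000, attained e.g. along the cycle 0 → 0 with weight 1 and length 1. So λ(A) = 1/1 = 1.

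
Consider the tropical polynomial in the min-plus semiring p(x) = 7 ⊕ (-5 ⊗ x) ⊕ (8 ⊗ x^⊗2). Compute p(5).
p(5) = 0

A tropical monomial a ⊗ x^⊗i evaluates to a + i · x. Evaluating each term at x = 5:
  Term 0 contributes 7 + 0 · 5 = 7
  Term 1 contributes -5 + 1 · 5 = 0
  Term 2 contributes 8 + 2 · 5 = 18
p(5) = ⊕ of these = min[7, 0, 18] = 0.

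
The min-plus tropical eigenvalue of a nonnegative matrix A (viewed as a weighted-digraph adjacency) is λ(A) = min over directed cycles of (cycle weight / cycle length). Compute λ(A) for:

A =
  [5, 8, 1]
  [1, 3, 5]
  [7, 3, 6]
λ(A) = 5/3

Enumerate directed cycles and compute their means (weight / length). Sample:
  cycle 0 → 0: weight = 5, length = 1, mean = 5/1 ≈ 5.000
  cycle 1 → 1: weight = 3, length = 1, mean = 3/1 ≈ 3.000
  cycle 2 → 2: weight = 6, length = 1, mean = 6/1 ≈ 6.000
  cycle 0 → 1 → 0: weight = 9, length = 2, mean = 9/2 ≈ 4.500
  cycle 0 → 2 → 0: weight = 8, length = 2, mean = 8/2 ≈ 4.000
  cycle 1 → 0 → 1: weight = 9, length = 2, mean = 9/2 ≈ 4.500
Minimum mean = 1.667, attained e.g. along the cycle 0 → 2 → 1 → 0 with weight 5 and length 3. So λ(A) = 5/3 = 5/3.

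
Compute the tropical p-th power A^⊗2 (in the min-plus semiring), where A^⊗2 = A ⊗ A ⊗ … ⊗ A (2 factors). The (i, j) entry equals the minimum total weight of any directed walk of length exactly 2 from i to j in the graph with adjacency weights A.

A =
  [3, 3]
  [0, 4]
A^⊗2 =
  [3, 6]
  [3, 3]

Each entry (A^⊗2)_ij equals the minimum over all length-2 walks i = v_0 → v_1 → … → v_2 = j of Σ_t A[v_t][v_{t+1}]. For example, for (i, j) = (0, 1) we minimise over 2 possible intermediate vertex sequences; the minimum is 6, attained along the walk 0 → 0 → 1.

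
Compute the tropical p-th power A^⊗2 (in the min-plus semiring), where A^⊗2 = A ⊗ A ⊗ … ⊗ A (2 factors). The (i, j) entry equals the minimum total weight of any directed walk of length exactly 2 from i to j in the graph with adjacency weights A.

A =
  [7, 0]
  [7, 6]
A^⊗2 =
  [7, 6]
  [13, 7]

Each entry (A^⊗2)_ij equals the minimum over all length-2 walks i = v_0 → v_1 → … → v_2 = j of Σ_t A[v_t][v_{t+1}]. For example, for (i, j) = (0, 1) we minimise over 2 possible intermediate vertex sequences; the minimum is 6, attained along the walk 0 → 1 → 1.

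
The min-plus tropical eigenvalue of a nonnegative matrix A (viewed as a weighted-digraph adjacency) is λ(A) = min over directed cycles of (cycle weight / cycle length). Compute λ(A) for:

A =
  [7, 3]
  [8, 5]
λ(A) = 5

Enumerate directed cycles and compute their means (weight / length). Sample:
  cycle 0 → 0: weight = 7, length = 1, mean = 7/1 ≈ 7.000
  cycle 1 → 1: weight = 5, length = 1, mean = 5/1 ≈ 5.000
  cycle 0 → 1 → 0: weight = 11, length = 2, mean = 11/2 ≈ 5.500
  cycle 1 → 0 → 1: weight = 11, length = 2, mean = 11/2 ≈ 5.500
Minimum mean = 5.000, attained e.g. along the cycle 1 → 1 with weight 5 and length 1. So λ(A) = 5/1 = 5.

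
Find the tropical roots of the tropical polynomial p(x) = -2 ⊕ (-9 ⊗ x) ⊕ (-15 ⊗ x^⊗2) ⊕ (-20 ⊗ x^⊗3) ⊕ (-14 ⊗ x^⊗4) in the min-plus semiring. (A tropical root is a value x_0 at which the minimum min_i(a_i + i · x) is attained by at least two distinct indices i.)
Roots: {-6, 5, 6, 7}

Each tropical root is a break point of the lower envelope of the lines y = a_i + i · x (there are 5 lines, with slopes 0, 1, ..., 4). Only the lines that attain the minimum somewhere contribute to roots; other lines are dominated. Here the surviving (envelope) indices are i = 4, i = 3, i = 2, i = 1, i = 0.
Intersections between consecutive envelope lines give the roots: for adjacent envelope indices i < j the intersection is x = (a_i − a_j) / (j − i). Reading off the sorted break points: {-6, 5, 6, 7}.
Verification: at each break x_0, at least two indices attain the minimum of min_i(a_i + i · x_0).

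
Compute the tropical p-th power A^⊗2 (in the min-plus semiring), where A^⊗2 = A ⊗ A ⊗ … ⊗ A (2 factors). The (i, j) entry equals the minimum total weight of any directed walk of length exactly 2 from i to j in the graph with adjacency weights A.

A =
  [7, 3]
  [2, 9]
A^⊗2 =
  [5, 10]
  [9, 5]

Each entry (A^⊗2)_ij equals the minimum over all length-2 walks i = v_0 → v_1 → … → v_2 = j of Σ_t A[v_t][v_{t+1}]. For example, for (i, j) = (0, 1) we minimise over 2 possible intermediate vertex sequences; the minimum is 10, attained along the walk 0 → 0 → 1.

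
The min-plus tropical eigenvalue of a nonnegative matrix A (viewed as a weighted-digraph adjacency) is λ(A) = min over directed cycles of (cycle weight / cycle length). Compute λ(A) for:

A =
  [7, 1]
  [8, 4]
λ(A) = 4

Enumerate directed cycles and compute their means (weight / length). Sample:
  cycle 0 → 0: weight = 7, length = 1, mean = 7/1 ≈ 7.000
  cycle 1 → 1: weight = 4, length = 1, mean = 4/1 ≈ 4.000
  cycle 0 → 1 → 0: weight = 9, length = 2, mean = 9/2 ≈ 4.500
  cycle 1 → 0 → 1: weight = 9, length = 2, mean = 9/2 ≈ 4.500
Minimum mean = 4.000, attained e.g. along the cycle 1 → 1 with weight 4 and length 1. So λ(A) = 4/1 = 4.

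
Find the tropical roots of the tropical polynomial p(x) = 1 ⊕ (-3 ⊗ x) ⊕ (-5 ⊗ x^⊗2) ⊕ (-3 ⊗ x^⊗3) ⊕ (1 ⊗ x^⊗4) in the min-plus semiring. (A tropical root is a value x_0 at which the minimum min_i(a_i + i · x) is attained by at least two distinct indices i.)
Roots: {-4, -2, 2, 4}

Each tropical root is a break point of the lower envelope of the lines y = a_i + i · x (there are 5 lines, with slopes 0, 1, ..., 4). Only the lines that attain the minimum somewhere contribute to roots; other lines are dominated. Here the surviving (envelope) indices are i = 4, i = 3, i = 2, i = 1, i = 0.
Intersections between consecutive envelope lines give the roots: for adjacent envelope indices i < j the intersection is x = (a_i − a_j) / (j − i). Reading off the sorted break points: {-4, -2, 2, 4}.
Verification: at each break x_0, at least two indices attain the minimum of min_i(a_i + i · x_0).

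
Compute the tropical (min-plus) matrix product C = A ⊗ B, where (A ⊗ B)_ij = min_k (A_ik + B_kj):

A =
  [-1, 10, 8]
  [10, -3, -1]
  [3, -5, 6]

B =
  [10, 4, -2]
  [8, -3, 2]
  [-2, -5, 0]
A ⊗ B =
  [6, 3, -3]
  [-3, -6, -1]
  [3, -8, -3]

Apply the min-plus product entry-by-entry:
  C[0][0] = min over k of (A[0][0] + B[0][0] = -1 + 10 = 9, A[0][1] + B[1][0] = 10 + 8 = 18, A[0][2] + B[2][0] = 8 + -2 = 6) = 6 (attained at k = 2)
  C[0][1] = min over k of (A[0][0] + B[0][1] = -1 + 4 = 3, A[0][1] + B[1][1] = 10 + -3 = 7, A[0][2] + B[2][1] = 8 + -5 = 3) = 3 (attained at k = 0)
  C[0][2] = min over k of (A[0][0] + B[0][2] = -1 + -2 = -3, A[0][1] + B[1][2] = 10 + 2 = 12, A[0][2] + B[2][2] = 8 + 0 = 8) = -3 (attained at k = 0)
  C[1][0] = min over k of (A[1][0] + B[0][0] = 10 + 10 = 20, A[1][1] + B[1][0] = -3 + 8 = 5, A[1][2] + B[2][0] = -1 + -2 = -3) = -3 (attained at k = 2)
  C[1][1] = min over k of (A[1][0] + B[0][1] = 10 + 4 = 14, A[1][1] + B[1][1] = -3 + -3 = -6, A[1][2] + B[2][1] = -1 + -5 = -6) = -6 (attained at k = 1)
  C[1][2] = min over k of (A[1][0] + B[0][2] = 10 + -2 = 8, A[1][1] + B[1][2] = -3 + 2 = -1, A[1][2] + B[2][2] = -1 + 0 = -1) = -1 (attained at k = 1)
  C[2][0] = min over k of (A[2][0] + B[0][0] = 3 + 10 = 13, A[2][1] + B[1][0] = -5 + 8 = 3, A[2][2] + B[2][0] = 6 + -2 = 4) = 3 (attained at k = 1)
  C[2][1] = min over k of (A[2][0] + B[0][1] = 3 + 4 = 7, A[2][1] + B[1][1] = -5 + -3 = -8, A[2][2] + B[2][1] = 6 + -5 = 1) = -8 (attained at k = 1)
  C[2][2] = min over k of (A[2][0] + B[0][2] = 3 + -2 = 1, A[2][1] + B[1][2] = -5 + 2 = -3, A[2][2] + B[2][2] = 6 + 0 = 6) = -3 (attained at k = 1)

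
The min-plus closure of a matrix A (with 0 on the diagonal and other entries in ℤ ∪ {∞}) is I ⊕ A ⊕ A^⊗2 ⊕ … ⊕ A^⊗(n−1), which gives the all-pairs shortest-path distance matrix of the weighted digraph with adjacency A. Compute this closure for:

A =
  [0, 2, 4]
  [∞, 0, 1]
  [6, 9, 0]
Closure =
  [0, 2, 3]
  [7, 0, 1]
  [6, 8, 0]

This is the Floyd-Warshall all-pairs shortest-path computation. For each intermediate vertex k = 0, 1, …, 2, update dist[i][j] ← min(dist[i][j], dist[i][k] + dist[k][j]). The final matrix gives, for each (i, j), the minimum total weight of any directed path from i to j (possibly empty when i = j).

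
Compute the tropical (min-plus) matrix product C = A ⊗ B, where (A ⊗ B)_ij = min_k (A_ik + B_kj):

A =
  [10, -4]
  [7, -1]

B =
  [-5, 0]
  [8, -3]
A ⊗ B =
  [4, -7]
  [2, -4]

Apply the min-plus product entry-by-entry:
  C[0][0] = min over k of (A[0][0] + B[0][0] = 10 + -5 = 5, A[0][1] + B[1][0] = -4 + 8 = 4) = 4 (attained at k = 1)
  C[0][1] = min over k of (A[0][0] + B[0][1] = 10 + 0 = 10, A[0][1] + B[1][1] = -4 + -3 = -7) = -7 (attained at k = 1)
  C[1][0] = min over k of (A[1][0] + B[0][0] = 7 + -5 = 2, A[1][1] + B[1][0] = -1 + 8 = 7) = 2 (attained at k = 0)
  C[1][1] = min over k of (A[1][0] + B[0][1] = 7 + 0 = 7, A[1][1] + B[1][1] = -1 + -3 = -4) = -4 (attained at k = 1)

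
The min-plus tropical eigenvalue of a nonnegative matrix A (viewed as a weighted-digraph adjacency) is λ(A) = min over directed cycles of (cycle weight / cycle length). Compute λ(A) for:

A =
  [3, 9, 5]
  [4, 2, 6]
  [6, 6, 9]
λ(A) = 2

Enumerate directed cycles and compute their means (weight / length). Sample:
  cycle 0 → 0: weight = 3, length = 1, mean = 3/1 ≈ 3.000
  cycle 1 → 1: weight = 2, length = 1, mean = 2/1 ≈ 2.000
  cycle 2 → 2: weight = 9, length = 1, mean = 9/1 ≈ 9.000
  cycle 0 → 1 → 0: weight = 13, length = 2, mean = 13/2 ≈ 6.500
  cycle 0 → 2 → 0: weight = 11, length = 2, mean = 11/2 ≈ 5.500
  cycle 1 → 0 → 1: weight = 13, length = 2, mean = 13/2 ≈ 6.500
Minimum mean = 2.000, attained e.g. along the cycle 1 → 1 with weight 2 and length 1. So λ(A) = 2/1 = 2.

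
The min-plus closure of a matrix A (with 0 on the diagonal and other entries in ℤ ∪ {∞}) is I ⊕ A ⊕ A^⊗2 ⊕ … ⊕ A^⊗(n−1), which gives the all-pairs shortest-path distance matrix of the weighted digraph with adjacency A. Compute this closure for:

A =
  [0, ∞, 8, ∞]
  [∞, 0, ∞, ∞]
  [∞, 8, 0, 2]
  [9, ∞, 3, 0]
Closure =
  [0, 16, 8, 10]
  [∞, 0, ∞, ∞]
  [11, 8, 0, 2]
  [9, 11, 3, 0]

This is the Floyd-Warshall all-pairs shortest-path computation. For each intermediate vertex k = 0, 1, …, 3, update dist[i][j] ← min(dist[i][j], dist[i][k] + dist[k][j]). The final matrix gives, for each (i, j), the minimum total weight of any directed path from i to j (possibly empty when i = j).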